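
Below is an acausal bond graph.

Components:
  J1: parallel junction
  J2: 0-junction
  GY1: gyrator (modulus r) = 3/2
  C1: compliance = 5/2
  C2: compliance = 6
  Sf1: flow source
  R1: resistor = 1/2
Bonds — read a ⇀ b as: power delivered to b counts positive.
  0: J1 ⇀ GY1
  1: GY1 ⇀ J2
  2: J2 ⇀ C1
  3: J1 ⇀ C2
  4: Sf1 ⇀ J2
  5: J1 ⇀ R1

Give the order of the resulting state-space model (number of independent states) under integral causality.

β4 stroke→Sf1  (Sf1 fixes flow; stroke at Sf1)
β2 stroke→J2  (C1: C, integral causality)
β1 stroke→GY1  (J2: bond 2 brought effort, rest push out)
β0 stroke→GY1  (GY1: gyrator matches bond 1)
β3 stroke→J1  (prefer integral on C2)
β5 stroke→R1  (J1 effort already set via bond 3)

2  (C1, C2 all integral)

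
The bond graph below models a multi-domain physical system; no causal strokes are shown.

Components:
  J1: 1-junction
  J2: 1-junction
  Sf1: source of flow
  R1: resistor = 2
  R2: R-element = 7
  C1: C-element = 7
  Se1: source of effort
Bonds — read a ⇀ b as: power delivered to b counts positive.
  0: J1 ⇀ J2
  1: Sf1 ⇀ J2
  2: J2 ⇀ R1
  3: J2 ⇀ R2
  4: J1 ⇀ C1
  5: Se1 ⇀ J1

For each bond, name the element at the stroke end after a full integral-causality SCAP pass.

#0 |J2
#1 |Sf1
#2 |J2
#3 |J2
#4 |J1
#5 |J1

b1 |Sf1  (Sf1 (Sf) sets flow on bond)
b5 |J1  (source Se1 imposes e)
b0 |J2  (J2: bond 1 brought flow, rest push out)
b2 |J2  (1-jn J2 has f-setter on 1)
b3 |J2  (common-f at J2 fixed by 1)
b4 |J1  (common-f at J1 fixed by 0)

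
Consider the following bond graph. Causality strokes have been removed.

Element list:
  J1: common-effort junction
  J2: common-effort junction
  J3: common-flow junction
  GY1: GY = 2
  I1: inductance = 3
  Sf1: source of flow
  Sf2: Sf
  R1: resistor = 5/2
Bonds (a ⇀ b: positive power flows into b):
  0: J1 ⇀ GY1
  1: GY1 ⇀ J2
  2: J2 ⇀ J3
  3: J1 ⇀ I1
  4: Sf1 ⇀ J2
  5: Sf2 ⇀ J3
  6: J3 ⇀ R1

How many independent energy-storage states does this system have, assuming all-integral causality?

β4 stroke at Sf1  (Sf1: flow source, stroke at near end)
β5 stroke at Sf2  (Sf2 (Sf) sets flow on bond)
β2 stroke at J3  (1-jn J3 has f-setter on 5)
β6 stroke at J3  (J3: bond 5 brought flow, rest push out)
β1 stroke at J2  (only one effort-in slot at J2)
β0 stroke at J1  (GY1: gyrator matches bond 1)
β3 stroke at I1  (J1 effort already set via bond 0)

1  (I1 all integral)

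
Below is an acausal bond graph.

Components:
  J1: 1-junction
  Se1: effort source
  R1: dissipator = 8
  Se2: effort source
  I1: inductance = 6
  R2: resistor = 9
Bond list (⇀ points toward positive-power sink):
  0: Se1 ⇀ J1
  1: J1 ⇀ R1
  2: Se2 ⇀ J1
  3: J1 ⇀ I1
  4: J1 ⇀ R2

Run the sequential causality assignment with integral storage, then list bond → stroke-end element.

#0 stroke at J1  (Se1 fixes effort; stroke away)
#2 stroke at J1  (Se2 (Se) sets effort on bond)
#3 stroke at I1  (I1 outputs flow p/I1)
#1 stroke at J1  (J1 flow already set via bond 3)
#4 stroke at J1  (1-jn J1 has f-setter on 3)

#0 stroke at J1
#1 stroke at J1
#2 stroke at J1
#3 stroke at I1
#4 stroke at J1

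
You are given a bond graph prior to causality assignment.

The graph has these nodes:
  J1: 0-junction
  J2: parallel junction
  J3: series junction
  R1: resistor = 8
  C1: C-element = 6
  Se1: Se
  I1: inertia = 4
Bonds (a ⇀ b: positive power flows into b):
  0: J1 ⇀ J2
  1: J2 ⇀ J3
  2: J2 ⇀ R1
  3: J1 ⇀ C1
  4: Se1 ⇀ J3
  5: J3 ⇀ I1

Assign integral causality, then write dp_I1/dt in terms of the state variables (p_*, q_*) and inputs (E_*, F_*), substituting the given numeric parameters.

#4 stroke→J3  (source Se1 imposes e)
#3 stroke→J1  (C1: C, integral causality)
#0 stroke→J2  (J1: bond 3 brought effort, rest push out)
#1 stroke→J3  (J2: bond 0 brought effort, rest push out)
#2 stroke→R1  (common-e at J2 fixed by 0)
#5 stroke→I1  (only one flow-in slot at J3)

dp_I1/dt = E_Se1 + q_C1/6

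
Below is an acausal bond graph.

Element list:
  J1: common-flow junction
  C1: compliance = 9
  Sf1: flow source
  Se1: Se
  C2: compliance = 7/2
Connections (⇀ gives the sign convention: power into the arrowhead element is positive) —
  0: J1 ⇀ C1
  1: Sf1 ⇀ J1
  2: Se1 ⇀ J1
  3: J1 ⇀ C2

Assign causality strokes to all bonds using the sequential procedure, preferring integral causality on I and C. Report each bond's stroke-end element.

#0 stroke at J1
#1 stroke at Sf1
#2 stroke at J1
#3 stroke at J1

β1 stroke→Sf1  (Sf1 (Sf) sets flow on bond)
β2 stroke→J1  (source Se1 imposes e)
β0 stroke→J1  (common-f at J1 fixed by 1)
β3 stroke→J1  (J1: bond 1 brought flow, rest push out)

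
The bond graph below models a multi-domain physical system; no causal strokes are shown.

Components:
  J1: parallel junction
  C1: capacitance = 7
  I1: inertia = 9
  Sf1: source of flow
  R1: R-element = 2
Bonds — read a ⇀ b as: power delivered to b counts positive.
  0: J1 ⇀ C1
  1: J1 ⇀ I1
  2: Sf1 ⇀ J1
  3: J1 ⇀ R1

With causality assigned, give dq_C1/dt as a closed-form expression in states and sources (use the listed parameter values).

b2 →Sf1  (source Sf1 imposes f)
b0 →J1  (C1: C, integral causality)
b1 →I1  (J1 effort already set via bond 0)
b3 →R1  (J1 effort already set via bond 0)

dq_C1/dt = F_Sf1 - p_I1/9 - q_C1/14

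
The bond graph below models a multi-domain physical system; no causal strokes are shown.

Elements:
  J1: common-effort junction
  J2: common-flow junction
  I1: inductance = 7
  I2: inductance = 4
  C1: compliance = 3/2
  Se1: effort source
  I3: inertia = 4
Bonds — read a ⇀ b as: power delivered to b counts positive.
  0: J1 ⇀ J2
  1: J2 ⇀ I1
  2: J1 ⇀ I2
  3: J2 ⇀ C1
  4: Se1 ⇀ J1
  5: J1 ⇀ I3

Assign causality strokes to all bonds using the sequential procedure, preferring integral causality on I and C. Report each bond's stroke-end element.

b4 |J1  (source Se1 imposes e)
b0 |J2  (J1: bond 4 brought effort, rest push out)
b2 |I2  (0-jn J1 has e-setter on 4)
b5 |I3  (0-jn J1 has e-setter on 4)
b1 |I1  (prefer integral on I1)
b3 |J2  (J2: bond 1 brought flow, rest push out)

b0 →J2
b1 →I1
b2 →I2
b3 →J2
b4 →J1
b5 →I3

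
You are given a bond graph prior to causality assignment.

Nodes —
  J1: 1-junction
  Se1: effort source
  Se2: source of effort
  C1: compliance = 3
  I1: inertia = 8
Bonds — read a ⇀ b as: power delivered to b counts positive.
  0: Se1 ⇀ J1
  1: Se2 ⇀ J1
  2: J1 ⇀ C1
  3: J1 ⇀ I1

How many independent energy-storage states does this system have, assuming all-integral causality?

#0 |J1  (Se1 (Se) sets effort on bond)
#1 |J1  (Se2: effort source, stroke at far end)
#2 |J1  (C1 outputs effort q/C1)
#3 |I1  (J1: last free bond brings flow in)

2  (C1, I1 all integral)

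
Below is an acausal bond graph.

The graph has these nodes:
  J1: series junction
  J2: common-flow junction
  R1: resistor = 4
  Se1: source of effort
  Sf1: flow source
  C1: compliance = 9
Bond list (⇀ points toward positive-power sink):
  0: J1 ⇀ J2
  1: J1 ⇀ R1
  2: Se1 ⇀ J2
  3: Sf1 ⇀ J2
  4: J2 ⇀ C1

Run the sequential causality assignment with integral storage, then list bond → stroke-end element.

b0 stroke→J2
b1 stroke→J1
b2 stroke→J2
b3 stroke→Sf1
b4 stroke→J2

β2 |J2  (Se1 fixes effort; stroke away)
β3 |Sf1  (Sf1 (Sf) sets flow on bond)
β0 |J2  (J2: bond 3 brought flow, rest push out)
β4 |J2  (1-jn J2 has f-setter on 3)
β1 |J1  (1-jn J1 has f-setter on 0)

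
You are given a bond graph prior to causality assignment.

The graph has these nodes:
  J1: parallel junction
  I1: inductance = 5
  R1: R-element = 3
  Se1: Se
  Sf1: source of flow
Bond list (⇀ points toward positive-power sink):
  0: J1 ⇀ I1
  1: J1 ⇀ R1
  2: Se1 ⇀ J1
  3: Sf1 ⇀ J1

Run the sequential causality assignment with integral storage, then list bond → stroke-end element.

β2 →J1  (Se1 fixes effort; stroke away)
β3 →Sf1  (Sf1 fixes flow; stroke at Sf1)
β0 →I1  (0-jn J1 has e-setter on 2)
β1 →R1  (J1 effort already set via bond 2)

bond 0 stroke→I1
bond 1 stroke→R1
bond 2 stroke→J1
bond 3 stroke→Sf1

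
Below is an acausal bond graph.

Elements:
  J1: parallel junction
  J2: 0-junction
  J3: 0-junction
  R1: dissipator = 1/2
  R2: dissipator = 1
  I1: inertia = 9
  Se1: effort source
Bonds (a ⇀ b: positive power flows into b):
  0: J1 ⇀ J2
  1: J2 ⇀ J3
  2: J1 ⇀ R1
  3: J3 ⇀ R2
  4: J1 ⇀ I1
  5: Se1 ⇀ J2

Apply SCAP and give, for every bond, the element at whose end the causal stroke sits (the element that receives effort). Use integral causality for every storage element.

#5 stroke→J2  (Se1 (Se) sets effort on bond)
#0 stroke→J1  (0-jn J2 has e-setter on 5)
#1 stroke→J3  (J2 effort already set via bond 5)
#3 stroke→R2  (J3 effort already set via bond 1)
#2 stroke→R1  (J1: bond 0 brought effort, rest push out)
#4 stroke→I1  (0-jn J1 has e-setter on 0)

β0 →J1
β1 →J3
β2 →R1
β3 →R2
β4 →I1
β5 →J2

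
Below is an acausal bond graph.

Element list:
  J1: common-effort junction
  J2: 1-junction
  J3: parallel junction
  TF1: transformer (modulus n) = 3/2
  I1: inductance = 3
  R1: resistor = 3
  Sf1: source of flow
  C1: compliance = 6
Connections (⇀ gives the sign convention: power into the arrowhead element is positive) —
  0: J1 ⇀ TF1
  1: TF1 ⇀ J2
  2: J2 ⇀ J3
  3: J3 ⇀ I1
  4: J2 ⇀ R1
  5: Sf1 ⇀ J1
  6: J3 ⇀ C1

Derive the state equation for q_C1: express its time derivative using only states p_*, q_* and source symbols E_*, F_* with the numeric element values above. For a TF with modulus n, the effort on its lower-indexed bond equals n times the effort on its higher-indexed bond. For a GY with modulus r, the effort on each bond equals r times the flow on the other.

dq_C1/dt = 3*F_Sf1/2 - p_I1/3

β5 →Sf1  (source Sf1 imposes f)
β0 →J1  (J1: last free bond brings effort in)
β1 →TF1  (TF1: transformer flips bond 0)
β2 →J2  (J2 flow already set via bond 1)
β4 →J2  (J2 flow already set via bond 1)
β3 →I1  (I1: I, integral causality)
β6 →J3  (J3: last free bond brings effort in)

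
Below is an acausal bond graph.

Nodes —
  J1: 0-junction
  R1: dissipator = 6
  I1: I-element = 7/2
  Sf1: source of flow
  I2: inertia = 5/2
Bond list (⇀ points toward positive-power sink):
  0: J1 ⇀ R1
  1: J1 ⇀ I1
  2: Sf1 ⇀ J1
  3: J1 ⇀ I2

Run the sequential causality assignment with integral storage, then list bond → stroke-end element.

#0 stroke at J1
#1 stroke at I1
#2 stroke at Sf1
#3 stroke at I2

bond 2 stroke at Sf1  (Sf1 fixes flow; stroke at Sf1)
bond 1 stroke at I1  (I1 outputs flow p/I1)
bond 3 stroke at I2  (prefer integral on I2)
bond 0 stroke at J1  (J1 needs exactly one e-in)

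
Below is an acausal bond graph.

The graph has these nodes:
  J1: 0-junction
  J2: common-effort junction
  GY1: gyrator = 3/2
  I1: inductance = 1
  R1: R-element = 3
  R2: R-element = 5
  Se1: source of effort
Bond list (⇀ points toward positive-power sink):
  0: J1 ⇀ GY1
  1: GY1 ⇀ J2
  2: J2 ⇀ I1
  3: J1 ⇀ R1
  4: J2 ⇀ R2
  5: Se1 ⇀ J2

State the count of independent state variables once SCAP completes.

b5 →J2  (Se1: effort source, stroke at far end)
b1 →GY1  (common-e at J2 fixed by 5)
b2 →I1  (J2 effort already set via bond 5)
b4 →R2  (0-jn J2 has e-setter on 5)
b0 →GY1  (GY1 both-in/both-out from 1)
b3 →J1  (J1: last free bond brings effort in)

1  (I1 all integral)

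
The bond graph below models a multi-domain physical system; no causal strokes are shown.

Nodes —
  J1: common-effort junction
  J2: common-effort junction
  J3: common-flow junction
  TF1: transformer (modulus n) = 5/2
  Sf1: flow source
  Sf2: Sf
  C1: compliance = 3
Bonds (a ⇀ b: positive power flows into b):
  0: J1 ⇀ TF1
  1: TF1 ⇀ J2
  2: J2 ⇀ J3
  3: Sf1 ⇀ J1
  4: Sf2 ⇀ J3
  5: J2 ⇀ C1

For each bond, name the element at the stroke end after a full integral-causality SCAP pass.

#0 stroke→J1
#1 stroke→TF1
#2 stroke→J3
#3 stroke→Sf1
#4 stroke→Sf2
#5 stroke→J2

bond 3 →Sf1  (Sf1: flow source, stroke at near end)
bond 4 →Sf2  (Sf2: flow source, stroke at near end)
bond 0 →J1  (J1: last free bond brings effort in)
bond 2 →J3  (J3: bond 4 brought flow, rest push out)
bond 1 →TF1  (TF TF1: opposite of bond 0)
bond 5 →J2  (closing 0-jn rule on J2)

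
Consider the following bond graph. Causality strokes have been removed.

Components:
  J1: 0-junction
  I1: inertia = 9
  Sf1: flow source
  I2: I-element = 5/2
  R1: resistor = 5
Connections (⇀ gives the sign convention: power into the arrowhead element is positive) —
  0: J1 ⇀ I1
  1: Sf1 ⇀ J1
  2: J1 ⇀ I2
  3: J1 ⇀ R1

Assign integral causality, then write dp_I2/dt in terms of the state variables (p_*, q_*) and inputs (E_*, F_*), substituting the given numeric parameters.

b1 |Sf1  (Sf1 fixes flow; stroke at Sf1)
b0 |I1  (I1 integral (f out))
b2 |I2  (I2 integral (f out))
b3 |J1  (closing 0-jn rule on J1)

dp_I2/dt = 5*F_Sf1 - 5*p_I1/9 - 2*p_I2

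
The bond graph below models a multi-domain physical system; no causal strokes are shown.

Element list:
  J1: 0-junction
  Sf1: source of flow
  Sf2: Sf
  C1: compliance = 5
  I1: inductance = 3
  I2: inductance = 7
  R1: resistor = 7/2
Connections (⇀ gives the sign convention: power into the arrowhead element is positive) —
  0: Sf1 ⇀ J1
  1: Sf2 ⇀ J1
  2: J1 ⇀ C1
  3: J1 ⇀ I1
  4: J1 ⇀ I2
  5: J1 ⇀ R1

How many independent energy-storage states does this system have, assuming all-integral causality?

3  (C1, I1, I2 all integral)

#0 stroke at Sf1  (Sf1 (Sf) sets flow on bond)
#1 stroke at Sf2  (source Sf2 imposes f)
#2 stroke at J1  (C1 integral (e out))
#3 stroke at I1  (J1 effort already set via bond 2)
#4 stroke at I2  (common-e at J1 fixed by 2)
#5 stroke at R1  (common-e at J1 fixed by 2)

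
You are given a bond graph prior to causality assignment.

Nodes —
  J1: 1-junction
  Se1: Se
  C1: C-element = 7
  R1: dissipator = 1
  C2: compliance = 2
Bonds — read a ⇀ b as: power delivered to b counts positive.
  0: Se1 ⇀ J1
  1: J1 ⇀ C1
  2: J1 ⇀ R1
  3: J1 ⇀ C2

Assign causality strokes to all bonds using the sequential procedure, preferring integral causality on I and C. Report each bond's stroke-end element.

bond 0 |J1  (source Se1 imposes e)
bond 1 |J1  (C1 integral (e out))
bond 3 |J1  (C2 outputs effort q/C2)
bond 2 |R1  (closing 1-jn rule on J1)

β0 stroke at J1
β1 stroke at J1
β2 stroke at R1
β3 stroke at J1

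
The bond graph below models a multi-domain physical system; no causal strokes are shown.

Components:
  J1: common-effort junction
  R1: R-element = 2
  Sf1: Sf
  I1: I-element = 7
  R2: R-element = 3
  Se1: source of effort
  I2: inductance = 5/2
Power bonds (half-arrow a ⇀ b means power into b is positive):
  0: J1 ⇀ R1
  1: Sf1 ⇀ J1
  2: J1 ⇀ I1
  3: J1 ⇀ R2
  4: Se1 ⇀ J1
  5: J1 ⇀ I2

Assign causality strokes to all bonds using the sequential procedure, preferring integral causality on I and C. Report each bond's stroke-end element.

β1 →Sf1  (source Sf1 imposes f)
β4 →J1  (Se1 (Se) sets effort on bond)
β0 →R1  (J1 effort already set via bond 4)
β2 →I1  (0-jn J1 has e-setter on 4)
β3 →R2  (J1: bond 4 brought effort, rest push out)
β5 →I2  (J1: bond 4 brought effort, rest push out)

bond 0 stroke at R1
bond 1 stroke at Sf1
bond 2 stroke at I1
bond 3 stroke at R2
bond 4 stroke at J1
bond 5 stroke at I2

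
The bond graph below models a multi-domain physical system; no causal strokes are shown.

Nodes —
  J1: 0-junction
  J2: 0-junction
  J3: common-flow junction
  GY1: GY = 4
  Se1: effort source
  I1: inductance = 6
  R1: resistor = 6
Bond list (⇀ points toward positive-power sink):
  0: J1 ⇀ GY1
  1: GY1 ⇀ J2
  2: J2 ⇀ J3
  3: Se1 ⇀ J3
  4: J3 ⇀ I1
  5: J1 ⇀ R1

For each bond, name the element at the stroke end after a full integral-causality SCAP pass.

#3 stroke at J3  (Se1 fixes effort; stroke away)
#4 stroke at I1  (I1 outputs flow p/I1)
#2 stroke at J3  (1-jn J3 has f-setter on 4)
#1 stroke at J2  (only one effort-in slot at J2)
#0 stroke at J1  (GY1 both-in/both-out from 1)
#5 stroke at R1  (J1 effort already set via bond 0)

β0 →J1
β1 →J2
β2 →J3
β3 →J3
β4 →I1
β5 →R1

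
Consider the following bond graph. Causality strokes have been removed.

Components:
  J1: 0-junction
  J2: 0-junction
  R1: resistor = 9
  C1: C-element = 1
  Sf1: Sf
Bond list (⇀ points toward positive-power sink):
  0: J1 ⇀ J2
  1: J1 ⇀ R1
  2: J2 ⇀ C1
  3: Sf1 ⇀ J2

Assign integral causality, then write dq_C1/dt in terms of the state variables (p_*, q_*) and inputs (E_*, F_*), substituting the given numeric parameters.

dq_C1/dt = F_Sf1 - q_C1/9

β3 stroke→Sf1  (source Sf1 imposes f)
β2 stroke→J2  (C1: C, integral causality)
β0 stroke→J1  (J2 effort already set via bond 2)
β1 stroke→R1  (J1: bond 0 brought effort, rest push out)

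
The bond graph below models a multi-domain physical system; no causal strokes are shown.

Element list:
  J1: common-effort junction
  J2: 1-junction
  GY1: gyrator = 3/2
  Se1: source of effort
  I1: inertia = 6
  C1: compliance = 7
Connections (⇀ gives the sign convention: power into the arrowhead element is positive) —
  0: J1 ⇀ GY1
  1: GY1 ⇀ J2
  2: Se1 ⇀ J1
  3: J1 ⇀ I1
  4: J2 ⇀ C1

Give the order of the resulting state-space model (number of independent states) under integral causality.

b2 |J1  (source Se1 imposes e)
b0 |GY1  (common-e at J1 fixed by 2)
b3 |I1  (0-jn J1 has e-setter on 2)
b1 |GY1  (GY1 both-in/both-out from 0)
b4 |J2  (common-f at J2 fixed by 1)

2  (C1, I1 all integral)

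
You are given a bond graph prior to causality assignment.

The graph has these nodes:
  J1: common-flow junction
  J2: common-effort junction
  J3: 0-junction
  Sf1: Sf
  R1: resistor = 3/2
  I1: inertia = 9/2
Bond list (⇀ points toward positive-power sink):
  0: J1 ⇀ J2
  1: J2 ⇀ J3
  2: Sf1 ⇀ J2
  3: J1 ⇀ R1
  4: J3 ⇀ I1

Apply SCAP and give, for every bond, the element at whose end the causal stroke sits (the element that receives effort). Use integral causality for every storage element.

β2 stroke at Sf1  (Sf1 fixes flow; stroke at Sf1)
β4 stroke at I1  (prefer integral on I1)
β1 stroke at J3  (only one effort-in slot at J3)
β0 stroke at J2  (J2: last free bond brings effort in)
β3 stroke at J1  (J1 flow already set via bond 0)

b0 →J2
b1 →J3
b2 →Sf1
b3 →J1
b4 →I1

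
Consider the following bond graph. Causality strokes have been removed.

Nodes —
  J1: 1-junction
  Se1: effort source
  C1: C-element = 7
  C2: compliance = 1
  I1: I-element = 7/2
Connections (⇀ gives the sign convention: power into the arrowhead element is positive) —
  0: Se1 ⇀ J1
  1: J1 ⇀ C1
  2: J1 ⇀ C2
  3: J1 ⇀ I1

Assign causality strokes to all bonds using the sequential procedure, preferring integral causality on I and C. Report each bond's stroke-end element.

β0 →J1  (Se1: effort source, stroke at far end)
β1 →J1  (C1 outputs effort q/C1)
β2 →J1  (C2 integral (e out))
β3 →I1  (only one flow-in slot at J1)

#0 stroke→J1
#1 stroke→J1
#2 stroke→J1
#3 stroke→I1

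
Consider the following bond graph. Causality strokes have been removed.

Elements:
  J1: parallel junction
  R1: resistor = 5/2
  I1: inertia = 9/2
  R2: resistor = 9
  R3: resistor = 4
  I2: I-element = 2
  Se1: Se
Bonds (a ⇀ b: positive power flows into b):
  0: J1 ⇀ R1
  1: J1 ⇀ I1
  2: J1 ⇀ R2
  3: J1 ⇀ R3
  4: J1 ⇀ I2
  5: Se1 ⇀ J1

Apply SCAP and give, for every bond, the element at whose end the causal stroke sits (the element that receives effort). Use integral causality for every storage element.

β5 stroke→J1  (Se1 fixes effort; stroke away)
β0 stroke→R1  (common-e at J1 fixed by 5)
β1 stroke→I1  (0-jn J1 has e-setter on 5)
β2 stroke→R2  (0-jn J1 has e-setter on 5)
β3 stroke→R3  (J1 effort already set via bond 5)
β4 stroke→I2  (common-e at J1 fixed by 5)

β0 →R1
β1 →I1
β2 →R2
β3 →R3
β4 →I2
β5 →J1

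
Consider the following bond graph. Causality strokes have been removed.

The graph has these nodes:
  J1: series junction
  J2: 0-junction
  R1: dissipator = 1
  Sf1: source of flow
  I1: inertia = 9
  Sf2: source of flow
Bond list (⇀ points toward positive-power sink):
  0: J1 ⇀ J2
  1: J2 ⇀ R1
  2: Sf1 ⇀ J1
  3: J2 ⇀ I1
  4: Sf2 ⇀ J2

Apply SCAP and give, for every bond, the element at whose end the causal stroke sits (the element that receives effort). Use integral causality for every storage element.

bond 2 |Sf1  (Sf1 (Sf) sets flow on bond)
bond 4 |Sf2  (source Sf2 imposes f)
bond 0 |J1  (common-f at J1 fixed by 2)
bond 3 |I1  (I1 outputs flow p/I1)
bond 1 |J2  (J2: last free bond brings effort in)

β0 stroke at J1
β1 stroke at J2
β2 stroke at Sf1
β3 stroke at I1
β4 stroke at Sf2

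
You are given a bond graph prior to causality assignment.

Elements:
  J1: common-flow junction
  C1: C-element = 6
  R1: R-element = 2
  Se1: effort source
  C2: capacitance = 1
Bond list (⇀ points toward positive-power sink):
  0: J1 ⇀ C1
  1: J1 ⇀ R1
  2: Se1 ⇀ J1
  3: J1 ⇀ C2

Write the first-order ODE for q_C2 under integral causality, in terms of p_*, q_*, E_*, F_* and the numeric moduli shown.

dq_C2/dt = E_Se1/2 - q_C1/12 - q_C2/2

#2 stroke at J1  (Se1: effort source, stroke at far end)
#0 stroke at J1  (C1 integral (e out))
#3 stroke at J1  (C2 outputs effort q/C2)
#1 stroke at R1  (J1 needs exactly one f-in)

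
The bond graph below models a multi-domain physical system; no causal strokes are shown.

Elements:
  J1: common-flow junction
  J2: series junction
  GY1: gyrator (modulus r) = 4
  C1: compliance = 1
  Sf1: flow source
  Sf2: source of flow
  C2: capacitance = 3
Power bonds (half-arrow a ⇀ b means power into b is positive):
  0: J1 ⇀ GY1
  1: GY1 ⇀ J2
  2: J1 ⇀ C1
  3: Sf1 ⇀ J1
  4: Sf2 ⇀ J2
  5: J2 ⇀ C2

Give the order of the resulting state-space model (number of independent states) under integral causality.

b3 stroke→Sf1  (Sf1 fixes flow; stroke at Sf1)
b4 stroke→Sf2  (source Sf2 imposes f)
b0 stroke→J1  (common-f at J1 fixed by 3)
b2 stroke→J1  (common-f at J1 fixed by 3)
b1 stroke→J2  (J2 flow already set via bond 4)
b5 stroke→J2  (1-jn J2 has f-setter on 4)

2  (C1, C2 all integral)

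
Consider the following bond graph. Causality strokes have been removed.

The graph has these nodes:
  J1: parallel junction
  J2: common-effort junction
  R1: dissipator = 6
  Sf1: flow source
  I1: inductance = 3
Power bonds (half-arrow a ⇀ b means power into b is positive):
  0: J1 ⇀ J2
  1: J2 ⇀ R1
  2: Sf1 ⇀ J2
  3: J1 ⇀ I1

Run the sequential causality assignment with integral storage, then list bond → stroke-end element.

b0 |J1
b1 |J2
b2 |Sf1
b3 |I1

#2 →Sf1  (Sf1 fixes flow; stroke at Sf1)
#3 →I1  (I1: I, integral causality)
#0 →J1  (J1 needs exactly one e-in)
#1 →J2  (J2: last free bond brings effort in)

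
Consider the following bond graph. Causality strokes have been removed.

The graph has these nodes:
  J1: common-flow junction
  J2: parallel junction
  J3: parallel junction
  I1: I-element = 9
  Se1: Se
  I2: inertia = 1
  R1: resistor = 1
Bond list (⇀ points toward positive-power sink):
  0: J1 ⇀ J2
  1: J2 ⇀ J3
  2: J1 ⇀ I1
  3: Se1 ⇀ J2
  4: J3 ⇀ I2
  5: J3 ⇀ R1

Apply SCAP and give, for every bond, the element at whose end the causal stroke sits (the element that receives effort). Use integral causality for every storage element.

bond 0 stroke→J1
bond 1 stroke→J3
bond 2 stroke→I1
bond 3 stroke→J2
bond 4 stroke→I2
bond 5 stroke→R1

b3 stroke at J2  (Se1 fixes effort; stroke away)
b0 stroke at J1  (J2: bond 3 brought effort, rest push out)
b1 stroke at J3  (J2 effort already set via bond 3)
b4 stroke at I2  (common-e at J3 fixed by 1)
b5 stroke at R1  (J3 effort already set via bond 1)
b2 stroke at I1  (only one flow-in slot at J1)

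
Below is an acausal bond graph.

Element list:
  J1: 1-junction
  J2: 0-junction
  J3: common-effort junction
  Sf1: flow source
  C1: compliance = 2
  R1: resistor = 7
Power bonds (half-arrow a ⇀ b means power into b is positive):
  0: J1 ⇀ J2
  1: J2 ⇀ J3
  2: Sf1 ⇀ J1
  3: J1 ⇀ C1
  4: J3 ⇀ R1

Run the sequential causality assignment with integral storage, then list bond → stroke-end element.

β0 stroke→J1
β1 stroke→J2
β2 stroke→Sf1
β3 stroke→J1
β4 stroke→J3

b2 stroke→Sf1  (Sf1 (Sf) sets flow on bond)
b0 stroke→J1  (J1: bond 2 brought flow, rest push out)
b3 stroke→J1  (1-jn J1 has f-setter on 2)
b1 stroke→J2  (only one effort-in slot at J2)
b4 stroke→J3  (J3: last free bond brings effort in)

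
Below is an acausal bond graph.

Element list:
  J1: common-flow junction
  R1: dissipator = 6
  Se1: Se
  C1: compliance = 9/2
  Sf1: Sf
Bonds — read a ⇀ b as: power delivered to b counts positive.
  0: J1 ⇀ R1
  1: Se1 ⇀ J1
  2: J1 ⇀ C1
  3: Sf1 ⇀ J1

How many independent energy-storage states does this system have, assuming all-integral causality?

β1 stroke→J1  (Se1 (Se) sets effort on bond)
β3 stroke→Sf1  (Sf1 (Sf) sets flow on bond)
β0 stroke→J1  (common-f at J1 fixed by 3)
β2 stroke→J1  (common-f at J1 fixed by 3)

1  (C1 all integral)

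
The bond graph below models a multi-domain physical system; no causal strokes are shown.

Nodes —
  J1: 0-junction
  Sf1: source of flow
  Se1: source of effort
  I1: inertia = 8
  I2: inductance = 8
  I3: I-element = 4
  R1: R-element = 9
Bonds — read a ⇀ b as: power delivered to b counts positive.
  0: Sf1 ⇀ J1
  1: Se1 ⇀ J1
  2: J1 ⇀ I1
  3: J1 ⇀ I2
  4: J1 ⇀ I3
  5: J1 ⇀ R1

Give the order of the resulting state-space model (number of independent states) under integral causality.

b0 |Sf1  (Sf1: flow source, stroke at near end)
b1 |J1  (Se1 fixes effort; stroke away)
b2 |I1  (common-e at J1 fixed by 1)
b3 |I2  (J1 effort already set via bond 1)
b4 |I3  (0-jn J1 has e-setter on 1)
b5 |R1  (0-jn J1 has e-setter on 1)

3  (I1, I2, I3 all integral)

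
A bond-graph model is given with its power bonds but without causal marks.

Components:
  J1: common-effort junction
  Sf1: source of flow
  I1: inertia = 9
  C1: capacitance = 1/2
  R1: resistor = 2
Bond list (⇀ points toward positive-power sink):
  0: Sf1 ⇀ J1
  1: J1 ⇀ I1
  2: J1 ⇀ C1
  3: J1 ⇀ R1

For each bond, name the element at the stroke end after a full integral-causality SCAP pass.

#0 stroke→Sf1
#1 stroke→I1
#2 stroke→J1
#3 stroke→R1

#0 →Sf1  (Sf1 fixes flow; stroke at Sf1)
#1 →I1  (I1 integral (f out))
#2 →J1  (prefer integral on C1)
#3 →R1  (J1 effort already set via bond 2)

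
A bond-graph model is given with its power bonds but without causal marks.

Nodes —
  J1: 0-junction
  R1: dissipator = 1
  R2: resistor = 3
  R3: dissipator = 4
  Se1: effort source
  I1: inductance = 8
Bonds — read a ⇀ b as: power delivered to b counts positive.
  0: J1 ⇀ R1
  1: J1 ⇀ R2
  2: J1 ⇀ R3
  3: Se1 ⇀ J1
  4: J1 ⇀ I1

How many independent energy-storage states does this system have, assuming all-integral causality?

β3 |J1  (Se1 fixes effort; stroke away)
β0 |R1  (J1: bond 3 brought effort, rest push out)
β1 |R2  (J1: bond 3 brought effort, rest push out)
β2 |R3  (common-e at J1 fixed by 3)
β4 |I1  (J1: bond 3 brought effort, rest push out)

1  (I1 all integral)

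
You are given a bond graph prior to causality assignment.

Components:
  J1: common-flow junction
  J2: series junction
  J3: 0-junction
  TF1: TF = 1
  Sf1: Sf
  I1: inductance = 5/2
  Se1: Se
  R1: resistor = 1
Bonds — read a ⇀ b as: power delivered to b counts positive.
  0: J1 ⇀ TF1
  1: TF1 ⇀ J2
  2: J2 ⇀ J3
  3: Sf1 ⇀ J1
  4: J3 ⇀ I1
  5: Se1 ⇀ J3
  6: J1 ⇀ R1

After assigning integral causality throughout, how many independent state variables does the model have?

1  (I1 all integral)

b3 →Sf1  (Sf1 (Sf) sets flow on bond)
b5 →J3  (Se1: effort source, stroke at far end)
b0 →J1  (J1 flow already set via bond 3)
b6 →J1  (1-jn J1 has f-setter on 3)
b2 →J2  (0-jn J3 has e-setter on 5)
b4 →I1  (0-jn J3 has e-setter on 5)
b1 →TF1  (TF1 one-in-one-out from 0)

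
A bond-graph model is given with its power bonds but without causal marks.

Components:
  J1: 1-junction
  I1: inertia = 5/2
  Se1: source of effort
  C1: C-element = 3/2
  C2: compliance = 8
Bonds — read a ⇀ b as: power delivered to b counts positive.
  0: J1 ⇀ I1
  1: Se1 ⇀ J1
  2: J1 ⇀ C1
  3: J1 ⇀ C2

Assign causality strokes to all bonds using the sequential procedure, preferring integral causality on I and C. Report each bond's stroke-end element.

β0 stroke→I1
β1 stroke→J1
β2 stroke→J1
β3 stroke→J1

b1 stroke at J1  (source Se1 imposes e)
b0 stroke at I1  (I1: I, integral causality)
b2 stroke at J1  (J1 flow already set via bond 0)
b3 stroke at J1  (J1: bond 0 brought flow, rest push out)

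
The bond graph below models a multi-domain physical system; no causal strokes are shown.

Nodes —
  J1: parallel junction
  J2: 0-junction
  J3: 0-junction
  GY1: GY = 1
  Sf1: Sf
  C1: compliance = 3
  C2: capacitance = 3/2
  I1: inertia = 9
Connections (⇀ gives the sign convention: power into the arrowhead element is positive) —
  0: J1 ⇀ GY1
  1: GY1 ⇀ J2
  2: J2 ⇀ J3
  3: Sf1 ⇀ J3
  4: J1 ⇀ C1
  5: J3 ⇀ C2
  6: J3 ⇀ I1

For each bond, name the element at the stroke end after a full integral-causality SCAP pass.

#0 →GY1
#1 →GY1
#2 →J2
#3 →Sf1
#4 →J1
#5 →J3
#6 →I1

b3 →Sf1  (Sf1 fixes flow; stroke at Sf1)
b4 →J1  (C1 outputs effort q/C1)
b0 →GY1  (J1 effort already set via bond 4)
b1 →GY1  (GY1 both-in/both-out from 0)
b2 →J2  (J2: last free bond brings effort in)
b5 →J3  (C2 integral (e out))
b6 →I1  (J3: bond 5 brought effort, rest push out)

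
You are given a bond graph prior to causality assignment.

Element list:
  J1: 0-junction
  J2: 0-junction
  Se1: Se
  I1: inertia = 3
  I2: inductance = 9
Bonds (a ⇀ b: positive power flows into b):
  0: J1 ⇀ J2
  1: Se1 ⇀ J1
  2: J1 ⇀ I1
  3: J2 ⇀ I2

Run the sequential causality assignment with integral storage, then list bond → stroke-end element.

b1 |J1  (source Se1 imposes e)
b0 |J2  (common-e at J1 fixed by 1)
b2 |I1  (J1 effort already set via bond 1)
b3 |I2  (common-e at J2 fixed by 0)

b0 stroke at J2
b1 stroke at J1
b2 stroke at I1
b3 stroke at I2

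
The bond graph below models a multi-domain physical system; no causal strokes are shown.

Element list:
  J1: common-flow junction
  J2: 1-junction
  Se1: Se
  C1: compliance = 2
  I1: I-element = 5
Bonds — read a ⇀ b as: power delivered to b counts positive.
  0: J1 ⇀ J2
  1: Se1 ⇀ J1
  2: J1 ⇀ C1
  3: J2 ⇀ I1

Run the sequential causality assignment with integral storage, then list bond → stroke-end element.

#1 stroke at J1  (source Se1 imposes e)
#2 stroke at J1  (prefer integral on C1)
#0 stroke at J2  (J1 needs exactly one f-in)
#3 stroke at I1  (J2 needs exactly one f-in)

b0 |J2
b1 |J1
b2 |J1
b3 |I1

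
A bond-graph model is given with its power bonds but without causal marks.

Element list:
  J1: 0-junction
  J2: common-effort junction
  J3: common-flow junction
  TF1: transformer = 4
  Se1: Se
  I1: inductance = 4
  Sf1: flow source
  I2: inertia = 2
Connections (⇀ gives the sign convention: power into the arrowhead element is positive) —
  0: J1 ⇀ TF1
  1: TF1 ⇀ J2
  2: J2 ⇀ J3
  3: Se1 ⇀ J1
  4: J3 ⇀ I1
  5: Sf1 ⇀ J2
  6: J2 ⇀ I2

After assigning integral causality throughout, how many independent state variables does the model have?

b3 |J1  (source Se1 imposes e)
b5 |Sf1  (Sf1: flow source, stroke at near end)
b0 |TF1  (J1: bond 3 brought effort, rest push out)
b1 |J2  (TF TF1: opposite of bond 0)
b2 |J3  (0-jn J2 has e-setter on 1)
b6 |I2  (J2 effort already set via bond 1)
b4 |I1  (only one flow-in slot at J3)

2  (I1, I2 all integral)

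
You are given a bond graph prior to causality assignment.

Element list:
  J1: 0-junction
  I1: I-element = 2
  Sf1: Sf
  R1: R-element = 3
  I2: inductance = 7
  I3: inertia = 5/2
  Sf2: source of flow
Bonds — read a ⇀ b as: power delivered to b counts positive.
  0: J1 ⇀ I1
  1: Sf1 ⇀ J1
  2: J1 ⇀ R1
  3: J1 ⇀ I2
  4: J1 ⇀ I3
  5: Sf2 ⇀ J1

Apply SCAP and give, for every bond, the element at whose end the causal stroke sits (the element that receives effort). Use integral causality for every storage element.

#0 stroke at I1
#1 stroke at Sf1
#2 stroke at J1
#3 stroke at I2
#4 stroke at I3
#5 stroke at Sf2

bond 1 →Sf1  (Sf1: flow source, stroke at near end)
bond 5 →Sf2  (source Sf2 imposes f)
bond 0 →I1  (I1 outputs flow p/I1)
bond 3 →I2  (prefer integral on I2)
bond 4 →I3  (I3 integral (f out))
bond 2 →J1  (J1: last free bond brings effort in)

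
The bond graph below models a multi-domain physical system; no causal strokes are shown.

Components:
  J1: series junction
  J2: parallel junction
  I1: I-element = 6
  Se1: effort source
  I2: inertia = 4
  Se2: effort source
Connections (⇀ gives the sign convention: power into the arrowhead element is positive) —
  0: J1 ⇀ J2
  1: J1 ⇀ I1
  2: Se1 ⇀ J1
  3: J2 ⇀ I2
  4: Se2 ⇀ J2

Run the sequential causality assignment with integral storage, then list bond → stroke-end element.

bond 0 →J1
bond 1 →I1
bond 2 →J1
bond 3 →I2
bond 4 →J2

β2 |J1  (source Se1 imposes e)
β4 |J2  (Se2 fixes effort; stroke away)
β0 |J1  (0-jn J2 has e-setter on 4)
β3 |I2  (J2 effort already set via bond 4)
β1 |I1  (J1: last free bond brings flow in)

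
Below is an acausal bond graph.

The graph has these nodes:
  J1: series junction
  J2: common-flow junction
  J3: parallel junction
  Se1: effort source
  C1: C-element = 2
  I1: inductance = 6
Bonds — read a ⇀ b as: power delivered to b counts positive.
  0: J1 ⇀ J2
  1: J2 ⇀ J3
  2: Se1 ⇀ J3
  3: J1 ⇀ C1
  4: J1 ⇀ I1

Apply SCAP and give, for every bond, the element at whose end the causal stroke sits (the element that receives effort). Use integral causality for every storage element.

bond 0 →J1
bond 1 →J2
bond 2 →J3
bond 3 →J1
bond 4 →I1

bond 2 stroke at J3  (Se1 fixes effort; stroke away)
bond 1 stroke at J2  (J3 effort already set via bond 2)
bond 0 stroke at J1  (J2: last free bond brings flow in)
bond 3 stroke at J1  (C1 outputs effort q/C1)
bond 4 stroke at I1  (J1: last free bond brings flow in)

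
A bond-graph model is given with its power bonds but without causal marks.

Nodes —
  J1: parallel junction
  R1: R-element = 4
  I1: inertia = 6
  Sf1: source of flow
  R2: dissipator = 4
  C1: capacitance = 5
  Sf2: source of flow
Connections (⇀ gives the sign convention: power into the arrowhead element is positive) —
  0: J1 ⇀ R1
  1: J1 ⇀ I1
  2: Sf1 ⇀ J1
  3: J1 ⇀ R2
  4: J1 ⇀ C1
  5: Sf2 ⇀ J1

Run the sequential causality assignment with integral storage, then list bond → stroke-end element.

β2 |Sf1  (source Sf1 imposes f)
β5 |Sf2  (Sf2 (Sf) sets flow on bond)
β1 |I1  (I1: I, integral causality)
β4 |J1  (C1 integral (e out))
β0 |R1  (0-jn J1 has e-setter on 4)
β3 |R2  (0-jn J1 has e-setter on 4)

bond 0 stroke at R1
bond 1 stroke at I1
bond 2 stroke at Sf1
bond 3 stroke at R2
bond 4 stroke at J1
bond 5 stroke at Sf2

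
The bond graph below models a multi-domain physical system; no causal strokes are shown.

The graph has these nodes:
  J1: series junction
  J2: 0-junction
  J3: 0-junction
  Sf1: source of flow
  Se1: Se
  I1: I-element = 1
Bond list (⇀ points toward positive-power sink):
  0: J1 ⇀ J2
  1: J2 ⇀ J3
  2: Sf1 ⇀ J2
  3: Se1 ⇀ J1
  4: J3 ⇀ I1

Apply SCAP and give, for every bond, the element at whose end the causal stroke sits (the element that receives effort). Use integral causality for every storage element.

b2 |Sf1  (Sf1: flow source, stroke at near end)
b3 |J1  (Se1 fixes effort; stroke away)
b0 |J2  (J1: last free bond brings flow in)
b1 |J3  (J2: bond 0 brought effort, rest push out)
b4 |I1  (common-e at J3 fixed by 1)

bond 0 |J2
bond 1 |J3
bond 2 |Sf1
bond 3 |J1
bond 4 |I1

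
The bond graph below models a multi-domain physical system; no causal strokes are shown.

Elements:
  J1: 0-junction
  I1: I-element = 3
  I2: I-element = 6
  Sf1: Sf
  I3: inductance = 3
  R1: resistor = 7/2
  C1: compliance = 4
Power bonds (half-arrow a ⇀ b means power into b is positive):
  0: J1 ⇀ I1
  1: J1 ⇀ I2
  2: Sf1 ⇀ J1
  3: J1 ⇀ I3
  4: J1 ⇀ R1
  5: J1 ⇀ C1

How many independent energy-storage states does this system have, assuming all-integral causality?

4  (C1, I1, I2, I3 all integral)

bond 2 →Sf1  (Sf1 (Sf) sets flow on bond)
bond 0 →I1  (I1: I, integral causality)
bond 1 →I2  (I2 integral (f out))
bond 3 →I3  (I3 outputs flow p/I3)
bond 5 →J1  (C1 outputs effort q/C1)
bond 4 →R1  (0-jn J1 has e-setter on 5)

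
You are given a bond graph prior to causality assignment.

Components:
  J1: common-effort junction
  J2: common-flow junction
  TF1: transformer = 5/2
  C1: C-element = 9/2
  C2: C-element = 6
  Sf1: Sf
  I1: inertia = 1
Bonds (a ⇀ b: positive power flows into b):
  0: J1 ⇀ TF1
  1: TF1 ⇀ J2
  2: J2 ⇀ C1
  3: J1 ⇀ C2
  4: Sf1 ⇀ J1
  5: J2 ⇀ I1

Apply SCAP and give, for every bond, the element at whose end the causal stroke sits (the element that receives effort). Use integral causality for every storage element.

bond 4 |Sf1  (Sf1 fixes flow; stroke at Sf1)
bond 2 |J2  (C1: C, integral causality)
bond 3 |J1  (C2: C, integral causality)
bond 0 |TF1  (J1: bond 3 brought effort, rest push out)
bond 1 |J2  (TF1 one-in-one-out from 0)
bond 5 |I1  (closing 1-jn rule on J2)

β0 stroke at TF1
β1 stroke at J2
β2 stroke at J2
β3 stroke at J1
β4 stroke at Sf1
β5 stroke at I1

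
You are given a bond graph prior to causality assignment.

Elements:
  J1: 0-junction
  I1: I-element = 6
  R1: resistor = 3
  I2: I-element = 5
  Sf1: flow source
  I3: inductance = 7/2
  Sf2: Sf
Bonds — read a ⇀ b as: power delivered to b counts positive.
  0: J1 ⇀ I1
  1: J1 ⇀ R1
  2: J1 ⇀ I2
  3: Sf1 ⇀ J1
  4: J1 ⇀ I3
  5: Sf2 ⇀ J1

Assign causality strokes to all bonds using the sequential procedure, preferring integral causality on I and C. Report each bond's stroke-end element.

b0 →I1
b1 →J1
b2 →I2
b3 →Sf1
b4 →I3
b5 →Sf2

bond 3 stroke→Sf1  (Sf1: flow source, stroke at near end)
bond 5 stroke→Sf2  (Sf2: flow source, stroke at near end)
bond 0 stroke→I1  (I1 integral (f out))
bond 2 stroke→I2  (I2 outputs flow p/I2)
bond 4 stroke→I3  (I3 integral (f out))
bond 1 stroke→J1  (J1: last free bond brings effort in)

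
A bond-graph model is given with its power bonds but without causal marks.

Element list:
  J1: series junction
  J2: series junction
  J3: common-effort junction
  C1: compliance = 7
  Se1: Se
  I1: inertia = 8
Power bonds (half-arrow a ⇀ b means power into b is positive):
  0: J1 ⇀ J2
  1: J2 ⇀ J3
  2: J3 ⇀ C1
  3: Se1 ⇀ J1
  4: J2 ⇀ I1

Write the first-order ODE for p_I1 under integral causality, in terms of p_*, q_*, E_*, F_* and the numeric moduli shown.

dp_I1/dt = E_Se1 - q_C1/7

β3 stroke at J1  (Se1: effort source, stroke at far end)
β0 stroke at J2  (J1: last free bond brings flow in)
β2 stroke at J3  (C1 integral (e out))
β1 stroke at J2  (J3 effort already set via bond 2)
β4 stroke at I1  (J2: last free bond brings flow in)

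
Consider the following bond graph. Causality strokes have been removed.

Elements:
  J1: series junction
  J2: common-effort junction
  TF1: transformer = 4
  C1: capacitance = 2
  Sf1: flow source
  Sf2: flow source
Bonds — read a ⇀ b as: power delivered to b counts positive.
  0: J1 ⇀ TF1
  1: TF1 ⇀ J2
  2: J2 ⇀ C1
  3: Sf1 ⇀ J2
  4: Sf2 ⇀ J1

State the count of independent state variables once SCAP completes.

bond 3 stroke→Sf1  (Sf1 fixes flow; stroke at Sf1)
bond 4 stroke→Sf2  (Sf2: flow source, stroke at near end)
bond 0 stroke→J1  (J1: bond 4 brought flow, rest push out)
bond 1 stroke→TF1  (TF TF1: opposite of bond 0)
bond 2 stroke→J2  (only one effort-in slot at J2)

1  (C1 all integral)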